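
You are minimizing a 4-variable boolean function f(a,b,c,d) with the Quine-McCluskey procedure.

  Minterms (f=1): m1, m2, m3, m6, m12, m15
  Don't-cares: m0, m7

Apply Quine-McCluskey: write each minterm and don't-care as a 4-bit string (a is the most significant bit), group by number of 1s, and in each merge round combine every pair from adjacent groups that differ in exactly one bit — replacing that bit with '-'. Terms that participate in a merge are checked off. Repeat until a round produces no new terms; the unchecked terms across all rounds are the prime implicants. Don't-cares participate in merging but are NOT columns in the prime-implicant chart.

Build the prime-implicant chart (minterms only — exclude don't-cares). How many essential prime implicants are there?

Round 0: 0000✓ 0001✓ 0010✓ 0011✓ 0110✓ 0111✓ 1100 1111✓
Round 1: -111 0-10✓ 0-11✓ 00-0✓ 00-1✓ 000-✓ 001-✓ 011-✓
Round 2: 0-1- 00--
PIs = {-111, 0-1-, 00--, 1100}
Coverage chart:
  m1: 00-- ←essential
  m2: 0-1-,00--
  m3: 0-1-,00--
  m6: 0-1- ←essential
  m12: 1100 ←essential
  m15: -111 ←essential
Essential: -111, 0-1-, 00--, 1100

4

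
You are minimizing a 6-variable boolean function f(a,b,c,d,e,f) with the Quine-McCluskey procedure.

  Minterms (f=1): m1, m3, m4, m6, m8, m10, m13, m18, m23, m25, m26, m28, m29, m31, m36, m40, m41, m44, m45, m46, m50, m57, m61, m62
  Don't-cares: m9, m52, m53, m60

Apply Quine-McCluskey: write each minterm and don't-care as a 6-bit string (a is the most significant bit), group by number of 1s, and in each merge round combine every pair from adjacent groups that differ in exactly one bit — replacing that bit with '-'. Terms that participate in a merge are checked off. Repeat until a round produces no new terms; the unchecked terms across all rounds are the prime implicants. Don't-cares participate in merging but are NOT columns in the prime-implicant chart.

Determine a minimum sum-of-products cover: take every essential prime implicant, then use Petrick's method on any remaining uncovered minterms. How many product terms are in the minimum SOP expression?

size-2^0 implicants → 000001(✓)  000011(✓)  000100(✓)  000110(✓)  001000(✓)  001001(✓)  001010(✓)  001101(✓)  010010(✓)  010111(✓)  011001(✓)  011010(✓)  011100(✓)  011101(✓)  011111(✓)  100100(✓)  101000(✓)  101001(✓)  101100(✓)  101101(✓)  101110(✓)  110010(✓)  110100(✓)  110101(✓)  111001(✓)  111100(✓)  111101(✓)  111110(✓)
size-2^1 implicants → -00100  -01000(✓)  -01001(✓)  -01101(✓)  -10010  -11001(✓)  -11100(✓)  -11101(✓)  0-1001(✓)  0-1010  0-1101(✓)  00-001  0000-1  0001-0  001-01(✓)  0010-0  00100-(✓)  01-010  01-111  011-01(✓)  0111-1  01110-(✓)  1-0100(✓)  1-1001(✓)  1-1100(✓)  1-1101(✓)  1-1110(✓)  10-100(✓)  101-00(✓)  101-01(✓)  10100-(✓)  1011-0(✓)  10110-(✓)  11-100(✓)  11-101(✓)  11010-(✓)  111-01(✓)  1111-0(✓)  11110-(✓)
size-2^2 implicants → --1001(✓)  --1101(✓)  -01-01(✓)  -0100-  -11-01(✓)  -1110-  0-1-01(✓)  1--100  1-1-01(✓)  1-11-0  1-110-  101-0-  11-10-
size-2^3 implicants → --1-01
Unchecked terms (primes): --1-01, -00100, -0100-, -10010, -1110-, 0-1010, 00-001, 0000-1, 0001-0, 0010-0, 01-010, 01-111, 0111-1, 1--100, 1-11-0, 1-110-, 101-0-, 11-10-
Minterm coverage:
  m1 ⊆ 00-001,0000-1
  m3 ⊆ 0000-1 [E]
  m4 ⊆ -00100,0001-0
  m6 ⊆ 0001-0 [E]
  m8 ⊆ -0100-,0010-0
  m10 ⊆ 0-1010,0010-0
  m13 ⊆ --1-01 [E]
  m18 ⊆ -10010,01-010
  m23 ⊆ 01-111 [E]
  m25 ⊆ --1-01 [E]
  m26 ⊆ 0-1010,01-010
  m28 ⊆ -1110- [E]
  m29 ⊆ --1-01,-1110-,0111-1
  m31 ⊆ 01-111,0111-1
  m36 ⊆ -00100,1--100
  m40 ⊆ -0100-,101-0-
  m41 ⊆ --1-01,-0100-,101-0-
  m44 ⊆ 1--100,1-11-0,1-110-,101-0-
  m45 ⊆ --1-01,1-110-,101-0-
  m46 ⊆ 1-11-0 [E]
  m50 ⊆ -10010 [E]
  m57 ⊆ --1-01 [E]
  m61 ⊆ --1-01,-1110-,1-110-,11-10-
  m62 ⊆ 1-11-0 [E]
E = {--1-01, -10010, -1110-, 0000-1, 0001-0, 01-111, 1-11-0}
Petrick residual → -00100, -0100-, 0-1010
Cover = ce'f + b'c'de'f' + b'cd'e' + bc'd'ef' + bcde' + a'cd'ef' + a'b'c'd'f + a'b'c'df' + a'bdef + acdf'  |cover|=10

10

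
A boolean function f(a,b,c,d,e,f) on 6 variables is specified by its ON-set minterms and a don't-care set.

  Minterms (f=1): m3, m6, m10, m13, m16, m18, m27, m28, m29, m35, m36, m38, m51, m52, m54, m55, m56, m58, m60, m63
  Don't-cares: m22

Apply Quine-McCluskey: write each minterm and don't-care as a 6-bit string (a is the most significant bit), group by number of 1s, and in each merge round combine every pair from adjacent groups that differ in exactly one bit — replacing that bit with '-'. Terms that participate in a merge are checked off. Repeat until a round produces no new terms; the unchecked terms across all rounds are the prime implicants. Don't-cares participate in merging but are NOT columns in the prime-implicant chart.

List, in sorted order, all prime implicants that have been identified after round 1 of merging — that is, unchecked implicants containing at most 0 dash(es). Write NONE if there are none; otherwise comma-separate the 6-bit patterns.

001010, 011011

Round 0: 000011✓ 000110✓ 001010 001101✓ 010000✓ 010010✓ 010110✓ 011011 011100✓ 011101✓ 100011✓ 100100✓ 100110✓ 110011✓ 110100✓ 110110✓ 110111✓ 111000✓ 111010✓ 111100✓ 111111✓
Round 1: -00011 -00110✓ -10110✓ -11100 0-0110✓ 0-1101 010-10 0100-0 01110- 1-0011 1-0100✓ 1-0110✓ 1001-0✓ 11-100 11-111 110-11 1101-0✓ 11011- 111-00 1110-0
Round 2: --0110 1-01-0
PIs = {--0110, -00011, -11100, 0-1101, 001010, 010-10, 0100-0, 011011, 01110-, 1-0011, 1-01-0, 11-100, 11-111, 110-11, 11011-, 111-00, 1110-0}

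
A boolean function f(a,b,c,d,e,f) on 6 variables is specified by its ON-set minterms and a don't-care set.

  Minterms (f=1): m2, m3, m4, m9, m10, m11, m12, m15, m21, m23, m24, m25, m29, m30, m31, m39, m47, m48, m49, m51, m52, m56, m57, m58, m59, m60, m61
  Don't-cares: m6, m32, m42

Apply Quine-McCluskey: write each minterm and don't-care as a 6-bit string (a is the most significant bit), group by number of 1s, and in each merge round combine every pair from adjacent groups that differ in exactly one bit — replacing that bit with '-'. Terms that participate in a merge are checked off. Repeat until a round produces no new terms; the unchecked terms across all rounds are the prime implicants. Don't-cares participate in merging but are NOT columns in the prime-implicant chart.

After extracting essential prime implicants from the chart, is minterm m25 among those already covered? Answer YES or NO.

size-2^0 implicants → 000010(✓)  000011(✓)  000100(✓)  000110(✓)  001001(✓)  001010(✓)  001011(✓)  001100(✓)  001111(✓)  010101(✓)  010111(✓)  011000(✓)  011001(✓)  011101(✓)  011110(✓)  011111(✓)  100000(✓)  100111(✓)  101010(✓)  101111(✓)  110000(✓)  110001(✓)  110011(✓)  110100(✓)  111000(✓)  111001(✓)  111010(✓)  111011(✓)  111100(✓)  111101(✓)
size-2^1 implicants → -01010  -01111  -11000(✓)  -11001(✓)  -11101(✓)  0-1001  0-1111  00-010(✓)  00-011(✓)  00-100  000-10  00001-(✓)  0001-0  001-11  0010-1  00101-(✓)  01-101(✓)  01-111(✓)  0101-1(✓)  011-01(✓)  01100-(✓)  0111-1(✓)  01111-  1-0000  1-1010  10-111  11-000(✓)  11-001(✓)  11-011(✓)  11-100(✓)  110-00(✓)  1100-1(✓)  11000-(✓)  111-00(✓)  111-01(✓)  1110-0(✓)  1110-1(✓)  11100-(✓)  11101-(✓)  11110-(✓)
size-2^2 implicants → -11-01  -1100-  00-01-  01-1-1  11--00  11-0-1  11-00-  111-0-  1110--
Unchecked terms (primes): -01010, -01111, -11-01, -1100-, 0-1001, 0-1111, 00-01-, 00-100, 000-10, 0001-0, 001-11, 0010-1, 01-1-1, 01111-, 1-0000, 1-1010, 10-111, 11--00, 11-0-1, 11-00-, 111-0-, 1110--
Minterm coverage:
  m2 ⊆ 00-01-,000-10
  m3 ⊆ 00-01- [E]
  m4 ⊆ 00-100,0001-0
  m9 ⊆ 0-1001,0010-1
  m10 ⊆ -01010,00-01-
  m11 ⊆ 00-01-,001-11,0010-1
  m12 ⊆ 00-100 [E]
  m15 ⊆ -01111,0-1111,001-11
  m21 ⊆ 01-1-1 [E]
  m23 ⊆ 01-1-1 [E]
  m24 ⊆ -1100- [E]
  m25 ⊆ -11-01,-1100-,0-1001
  m29 ⊆ -11-01,01-1-1
  m30 ⊆ 01111- [E]
  m31 ⊆ 0-1111,01-1-1,01111-
  m39 ⊆ 10-111 [E]
  m47 ⊆ -01111,10-111
  m48 ⊆ 1-0000,11--00,11-00-
  m49 ⊆ 11-0-1,11-00-
  m51 ⊆ 11-0-1 [E]
  m52 ⊆ 11--00 [E]
  m56 ⊆ -1100-,11--00,11-00-,111-0-,1110--
  m57 ⊆ -11-01,-1100-,11-0-1,11-00-,111-0-,1110--
  m58 ⊆ 1-1010,1110--
  m59 ⊆ 11-0-1,1110--
  m60 ⊆ 11--00,111-0-
  m61 ⊆ -11-01,111-0-
E = {-1100-, 00-01-, 00-100, 01-1-1, 01111-, 10-111, 11--00, 11-0-1}

YES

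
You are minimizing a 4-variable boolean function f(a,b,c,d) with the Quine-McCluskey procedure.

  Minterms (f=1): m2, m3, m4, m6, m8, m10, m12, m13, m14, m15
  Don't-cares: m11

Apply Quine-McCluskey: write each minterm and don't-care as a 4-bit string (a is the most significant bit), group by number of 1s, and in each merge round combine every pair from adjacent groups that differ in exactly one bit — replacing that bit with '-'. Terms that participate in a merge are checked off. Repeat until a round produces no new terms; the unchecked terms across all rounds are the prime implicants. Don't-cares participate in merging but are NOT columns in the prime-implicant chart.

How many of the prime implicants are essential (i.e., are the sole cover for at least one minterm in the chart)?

Round 0: 0010✓ 0011✓ 0100✓ 0110✓ 1000✓ 1010✓ 1011✓ 1100✓ 1101✓ 1110✓ 1111✓
Round 1: -010✓ -011✓ -100✓ -110✓ 0-10✓ 001-✓ 01-0✓ 1-00✓ 1-10✓ 1-11✓ 10-0✓ 101-✓ 11-0✓ 11-1✓ 110-✓ 111-✓
Round 2: --10 -01- -1-0 1--0 1-1- 11--
PIs = {--10, -01-, -1-0, 1--0, 1-1-, 11--}
Coverage chart:
  m2: --10,-01-
  m3: -01- ←essential
  m4: -1-0 ←essential
  m6: --10,-1-0
  m8: 1--0 ←essential
  m10: --10,-01-,1--0,1-1-
  m12: -1-0,1--0,11--
  m13: 11-- ←essential
  m14: --10,-1-0,1--0,1-1-,11--
  m15: 1-1-,11--
Essential: -01-, -1-0, 1--0, 11--

4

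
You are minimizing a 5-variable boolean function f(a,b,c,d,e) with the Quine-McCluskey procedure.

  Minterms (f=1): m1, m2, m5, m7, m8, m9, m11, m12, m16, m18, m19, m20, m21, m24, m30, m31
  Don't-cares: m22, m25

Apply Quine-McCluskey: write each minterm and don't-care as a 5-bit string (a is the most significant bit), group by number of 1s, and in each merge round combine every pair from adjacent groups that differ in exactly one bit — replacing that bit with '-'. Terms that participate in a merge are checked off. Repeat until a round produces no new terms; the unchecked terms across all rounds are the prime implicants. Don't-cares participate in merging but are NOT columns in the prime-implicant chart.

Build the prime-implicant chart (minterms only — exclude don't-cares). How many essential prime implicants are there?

6

size-2^0 implicants → 00001(✓)  00010(✓)  00101(✓)  00111(✓)  01000(✓)  01001(✓)  01011(✓)  01100(✓)  10000(✓)  10010(✓)  10011(✓)  10100(✓)  10101(✓)  10110(✓)  11000(✓)  11001(✓)  11110(✓)  11111(✓)
size-2^1 implicants → -0010  -0101  -1000(✓)  -1001(✓)  0-001  00-01  001-1  01-00  010-1  0100-(✓)  1-000  1-110  10-00(✓)  10-10(✓)  100-0(✓)  1001-  101-0(✓)  1010-  1100-(✓)  1111-
size-2^2 implicants → -100-  10--0
Unchecked terms (primes): -0010, -0101, -100-, 0-001, 00-01, 001-1, 01-00, 010-1, 1-000, 1-110, 10--0, 1001-, 1010-, 1111-
Minterm coverage:
  m1 ⊆ 0-001,00-01
  m2 ⊆ -0010 [E]
  m5 ⊆ -0101,00-01,001-1
  m7 ⊆ 001-1 [E]
  m8 ⊆ -100-,01-00
  m9 ⊆ -100-,0-001,010-1
  m11 ⊆ 010-1 [E]
  m12 ⊆ 01-00 [E]
  m16 ⊆ 1-000,10--0
  m18 ⊆ -0010,10--0,1001-
  m19 ⊆ 1001- [E]
  m20 ⊆ 10--0,1010-
  m21 ⊆ -0101,1010-
  m24 ⊆ -100-,1-000
  m30 ⊆ 1-110,1111-
  m31 ⊆ 1111- [E]
E = {-0010, 001-1, 01-00, 010-1, 1001-, 1111-}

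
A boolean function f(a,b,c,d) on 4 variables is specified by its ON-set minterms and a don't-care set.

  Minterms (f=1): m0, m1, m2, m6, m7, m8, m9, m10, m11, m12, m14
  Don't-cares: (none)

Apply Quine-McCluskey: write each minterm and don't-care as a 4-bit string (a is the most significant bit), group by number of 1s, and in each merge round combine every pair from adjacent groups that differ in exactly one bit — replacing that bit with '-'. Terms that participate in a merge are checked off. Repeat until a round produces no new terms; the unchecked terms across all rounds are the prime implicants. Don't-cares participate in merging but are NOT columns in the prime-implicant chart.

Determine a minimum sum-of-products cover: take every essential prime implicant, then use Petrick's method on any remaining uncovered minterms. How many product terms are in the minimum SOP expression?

5

size-2^0 implicants → 0000(✓)  0001(✓)  0010(✓)  0110(✓)  0111(✓)  1000(✓)  1001(✓)  1010(✓)  1011(✓)  1100(✓)  1110(✓)
size-2^1 implicants → -000(✓)  -001(✓)  -010(✓)  -110(✓)  0-10(✓)  00-0(✓)  000-(✓)  011-  1-00(✓)  1-10(✓)  10-0(✓)  10-1(✓)  100-(✓)  101-(✓)  11-0(✓)
size-2^2 implicants → --10  -0-0  -00-  1--0  10--
Unchecked terms (primes): --10, -0-0, -00-, 011-, 1--0, 10--
Minterm coverage:
  m0 ⊆ -0-0,-00-
  m1 ⊆ -00- [E]
  m2 ⊆ --10,-0-0
  m6 ⊆ --10,011-
  m7 ⊆ 011- [E]
  m8 ⊆ -0-0,-00-,1--0,10--
  m9 ⊆ -00-,10--
  m10 ⊆ --10,-0-0,1--0,10--
  m11 ⊆ 10-- [E]
  m12 ⊆ 1--0 [E]
  m14 ⊆ --10,1--0
E = {-00-, 011-, 1--0, 10--}
Petrick residual → --10
Cover = cd' + b'c' + a'bc + ad' + ab'  |cover|=5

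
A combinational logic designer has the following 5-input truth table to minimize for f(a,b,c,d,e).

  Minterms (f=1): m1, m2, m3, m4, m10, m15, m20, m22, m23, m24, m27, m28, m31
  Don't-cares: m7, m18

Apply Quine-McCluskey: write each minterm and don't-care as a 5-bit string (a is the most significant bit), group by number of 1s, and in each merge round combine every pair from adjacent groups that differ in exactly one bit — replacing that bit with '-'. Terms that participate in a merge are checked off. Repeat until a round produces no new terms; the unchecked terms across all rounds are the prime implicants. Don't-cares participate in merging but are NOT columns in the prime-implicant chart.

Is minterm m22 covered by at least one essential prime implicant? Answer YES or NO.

NO

Round 0: 00001✓ 00010✓ 00011✓ 00100✓ 00111✓ 01010✓ 01111✓ 10010✓ 10100✓ 10110✓ 10111✓ 11000✓ 11011✓ 11100✓ 11111✓
Round 1: -0010 -0100 -0111✓ -1111✓ 0-010 0-111✓ 00-11 000-1 0001- 1-100 1-111✓ 10-10 101-0 1011- 11-00 11-11
Round 2: --111
PIs = {--111, -0010, -0100, 0-010, 00-11, 000-1, 0001-, 1-100, 10-10, 101-0, 1011-, 11-00, 11-11}
Coverage chart:
  m1: 000-1 ←essential
  m2: -0010,0-010,0001-
  m3: 00-11,000-1,0001-
  m4: -0100 ←essential
  m10: 0-010 ←essential
  m15: --111 ←essential
  m20: -0100,1-100,101-0
  m22: 10-10,101-0,1011-
  m23: --111,1011-
  m24: 11-00 ←essential
  m27: 11-11 ←essential
  m28: 1-100,11-00
  m31: --111,11-11
Essential: --111, -0100, 0-010, 000-1, 11-00, 11-11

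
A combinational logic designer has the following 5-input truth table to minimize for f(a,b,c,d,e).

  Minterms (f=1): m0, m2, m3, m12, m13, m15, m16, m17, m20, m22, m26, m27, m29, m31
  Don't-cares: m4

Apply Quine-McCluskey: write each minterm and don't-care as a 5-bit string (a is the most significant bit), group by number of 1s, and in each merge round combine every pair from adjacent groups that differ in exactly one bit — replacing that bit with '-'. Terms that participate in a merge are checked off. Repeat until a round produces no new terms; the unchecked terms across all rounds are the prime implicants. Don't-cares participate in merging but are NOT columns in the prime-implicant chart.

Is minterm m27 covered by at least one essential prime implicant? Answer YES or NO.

YES

[col 0] 00000*, 00010*, 00011*, 00100*, 01100*, 01101*, 01111*, 10000*, 10001*, 10100*, 10110*, 11010*, 11011*, 11101*, 11111*
[col 1] -0000*, -0100*, -1101*, -1111*, 0-100, 00-00*, 000-0, 0001-, 011-1*, 0110-, 10-00*, 1000-, 101-0, 11-11, 1101-, 111-1*
[col 2] -0-00, -11-1
Prime implicants: -0-00, -11-1, 0-100, 000-0, 0001-, 0110-, 1000-, 101-0, 11-11, 1101-
PI chart (minterm → PIs covering it):
  0 | -0-00,000-0
  2 | 000-0,0001-
  3 | 0001-  (sole → essential)
  12 | 0-100,0110-
  13 | -11-1,0110-
  15 | -11-1  (sole → essential)
  16 | -0-00,1000-
  17 | 1000-  (sole → essential)
  20 | -0-00,101-0
  22 | 101-0  (sole → essential)
  26 | 1101-  (sole → essential)
  27 | 11-11,1101-
  29 | -11-1  (sole → essential)
  31 | -11-1,11-11
Essential prime implicants: -11-1, 0001-, 1000-, 101-0, 1101-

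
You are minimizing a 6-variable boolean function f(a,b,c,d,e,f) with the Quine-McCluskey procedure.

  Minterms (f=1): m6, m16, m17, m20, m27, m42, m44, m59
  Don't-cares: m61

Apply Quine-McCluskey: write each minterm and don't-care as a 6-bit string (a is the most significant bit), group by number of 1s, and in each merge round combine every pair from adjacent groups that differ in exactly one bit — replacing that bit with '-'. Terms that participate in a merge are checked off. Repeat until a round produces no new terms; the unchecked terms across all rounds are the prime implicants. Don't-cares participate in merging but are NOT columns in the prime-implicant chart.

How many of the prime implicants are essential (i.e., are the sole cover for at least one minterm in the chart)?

[col 0] 000110, 010000*, 010001*, 010100*, 011011*, 101010, 101100, 111011*, 111101
[col 1] -11011, 010-00, 01000-
Prime implicants: -11011, 000110, 010-00, 01000-, 101010, 101100, 111101
PI chart (minterm → PIs covering it):
  6 | 000110  (sole → essential)
  16 | 010-00,01000-
  17 | 01000-  (sole → essential)
  20 | 010-00  (sole → essential)
  27 | -11011  (sole → essential)
  42 | 101010  (sole → essential)
  44 | 101100  (sole → essential)
  59 | -11011  (sole → essential)
Essential prime implicants: -11011, 000110, 010-00, 01000-, 101010, 101100

6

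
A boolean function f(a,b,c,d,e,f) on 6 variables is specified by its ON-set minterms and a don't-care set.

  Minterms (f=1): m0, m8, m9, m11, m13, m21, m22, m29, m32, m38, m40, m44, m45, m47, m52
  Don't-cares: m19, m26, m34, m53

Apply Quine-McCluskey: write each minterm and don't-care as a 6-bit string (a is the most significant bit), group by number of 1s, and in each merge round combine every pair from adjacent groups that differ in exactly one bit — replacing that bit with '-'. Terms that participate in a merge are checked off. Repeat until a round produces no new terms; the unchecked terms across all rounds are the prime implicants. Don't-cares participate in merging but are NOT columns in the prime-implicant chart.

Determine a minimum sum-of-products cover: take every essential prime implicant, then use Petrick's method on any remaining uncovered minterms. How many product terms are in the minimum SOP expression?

[col 0] 000000*, 001000*, 001001*, 001011*, 001101*, 010011, 010101*, 010110, 011010, 011101*, 100000*, 100010*, 100110*, 101000*, 101100*, 101101*, 101111*, 110100*, 110101*
[col 1] -00000*, -01000*, -01101, -10101, 0-1101, 00-000*, 001-01, 0010-1, 00100-, 01-101, 10-000*, 100-10, 1000-0, 101-00, 1011-1, 10110-, 11010-
[col 2] -0-000
Prime implicants: -0-000, -01101, -10101, 0-1101, 001-01, 0010-1, 00100-, 01-101, 010011, 010110, 011010, 100-10, 1000-0, 101-00, 1011-1, 10110-, 11010-
PI chart (minterm → PIs covering it):
  0 | -0-000  (sole → essential)
  8 | -0-000,00100-
  9 | 001-01,0010-1,00100-
  11 | 0010-1  (sole → essential)
  13 | -01101,0-1101,001-01
  21 | -10101,01-101
  22 | 010110  (sole → essential)
  29 | 0-1101,01-101
  32 | -0-000,1000-0
  38 | 100-10  (sole → essential)
  40 | -0-000,101-00
  44 | 101-00,10110-
  45 | -01101,1011-1,10110-
  47 | 1011-1  (sole → essential)
  52 | 11010-  (sole → essential)
Essential prime implicants: -0-000, 0010-1, 010110, 100-10, 1011-1, 11010-
Petrick residual → -01101, 01-101, 101-00
Minimum SOP uses 9 PIs: b'd'e'f' + b'cde'f + a'b'cd'f + a'bde'f + a'bc'def' + ab'c'ef' + ab'ce'f' + ab'cdf + abc'de'

9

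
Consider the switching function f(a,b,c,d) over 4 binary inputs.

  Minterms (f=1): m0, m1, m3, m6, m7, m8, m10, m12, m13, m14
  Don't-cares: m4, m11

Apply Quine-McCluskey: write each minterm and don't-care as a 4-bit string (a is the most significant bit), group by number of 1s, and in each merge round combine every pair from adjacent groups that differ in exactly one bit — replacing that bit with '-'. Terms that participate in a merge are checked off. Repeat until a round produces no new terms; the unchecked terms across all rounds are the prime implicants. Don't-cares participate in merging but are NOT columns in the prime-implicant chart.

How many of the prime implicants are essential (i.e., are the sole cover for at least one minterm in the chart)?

Round 0: 0000✓ 0001✓ 0011✓ 0100✓ 0110✓ 0111✓ 1000✓ 1010✓ 1011✓ 1100✓ 1101✓ 1110✓
Round 1: -000✓ -011 -100✓ -110✓ 0-00✓ 0-11 00-1 000- 01-0✓ 011- 1-00✓ 1-10✓ 10-0✓ 101- 11-0✓ 110-
Round 2: --00 -1-0 1--0
PIs = {--00, -011, -1-0, 0-11, 00-1, 000-, 011-, 1--0, 101-, 110-}
Coverage chart:
  m0: --00,000-
  m1: 00-1,000-
  m3: -011,0-11,00-1
  m6: -1-0,011-
  m7: 0-11,011-
  m8: --00,1--0
  m10: 1--0,101-
  m12: --00,-1-0,1--0,110-
  m13: 110- ←essential
  m14: -1-0,1--0
Essential: 110-

1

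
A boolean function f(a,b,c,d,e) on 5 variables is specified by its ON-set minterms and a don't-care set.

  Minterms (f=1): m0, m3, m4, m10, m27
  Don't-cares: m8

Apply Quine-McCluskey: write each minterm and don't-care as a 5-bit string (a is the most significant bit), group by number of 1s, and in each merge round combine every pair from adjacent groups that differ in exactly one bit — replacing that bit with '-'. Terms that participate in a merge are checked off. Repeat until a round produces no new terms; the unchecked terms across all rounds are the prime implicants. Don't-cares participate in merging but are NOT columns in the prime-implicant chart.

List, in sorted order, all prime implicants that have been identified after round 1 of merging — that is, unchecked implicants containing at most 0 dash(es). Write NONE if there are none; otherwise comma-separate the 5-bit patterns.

Round 0: 00000✓ 00011 00100✓ 01000✓ 01010✓ 11011
Round 1: 0-000 00-00 010-0
PIs = {0-000, 00-00, 00011, 010-0, 11011}

00011, 11011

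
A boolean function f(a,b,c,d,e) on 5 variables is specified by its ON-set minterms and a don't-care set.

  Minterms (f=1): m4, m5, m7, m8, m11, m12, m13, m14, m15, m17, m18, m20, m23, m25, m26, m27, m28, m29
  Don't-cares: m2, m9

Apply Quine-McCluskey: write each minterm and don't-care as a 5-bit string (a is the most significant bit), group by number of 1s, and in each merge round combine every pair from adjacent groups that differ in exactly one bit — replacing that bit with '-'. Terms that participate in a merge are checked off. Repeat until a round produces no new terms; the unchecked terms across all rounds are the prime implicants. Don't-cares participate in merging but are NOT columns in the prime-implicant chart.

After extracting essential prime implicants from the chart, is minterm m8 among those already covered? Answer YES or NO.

[col 0] 00010*, 00100*, 00101*, 00111*, 01000*, 01001*, 01011*, 01100*, 01101*, 01110*, 01111*, 10001*, 10010*, 10100*, 10111*, 11001*, 11010*, 11011*, 11100*, 11101*
[col 1] -0010, -0100*, -0111, -1001*, -1011*, -1100*, -1101*, 0-100*, 0-101*, 0-111*, 001-1*, 0010-*, 01-00*, 01-01*, 01-11*, 010-1*, 0100-*, 011-0*, 011-1*, 0110-*, 0111-*, 1-001, 1-010, 1-100*, 11-01*, 110-1*, 1101-, 1110-*
[col 2] --100, -1-01, -10-1, -110-, 0-1-1, 0-10-, 01--1, 01-0-, 011--
Prime implicants: --100, -0010, -0111, -1-01, -10-1, -110-, 0-1-1, 0-10-, 01--1, 01-0-, 011--, 1-001, 1-010, 1101-
PI chart (minterm → PIs covering it):
  4 | --100,0-10-
  5 | 0-1-1,0-10-
  7 | -0111,0-1-1
  8 | 01-0-  (sole → essential)
  11 | -10-1,01--1
  12 | --100,-110-,0-10-,01-0-,011--
  13 | -1-01,-110-,0-1-1,0-10-,01--1,01-0-,011--
  14 | 011--  (sole → essential)
  15 | 0-1-1,01--1,011--
  17 | 1-001  (sole → essential)
  18 | -0010,1-010
  20 | --100  (sole → essential)
  23 | -0111  (sole → essential)
  25 | -1-01,-10-1,1-001
  26 | 1-010,1101-
  27 | -10-1,1101-
  28 | --100,-110-
  29 | -1-01,-110-
Essential prime implicants: --100, -0111, 01-0-, 011--, 1-001

YES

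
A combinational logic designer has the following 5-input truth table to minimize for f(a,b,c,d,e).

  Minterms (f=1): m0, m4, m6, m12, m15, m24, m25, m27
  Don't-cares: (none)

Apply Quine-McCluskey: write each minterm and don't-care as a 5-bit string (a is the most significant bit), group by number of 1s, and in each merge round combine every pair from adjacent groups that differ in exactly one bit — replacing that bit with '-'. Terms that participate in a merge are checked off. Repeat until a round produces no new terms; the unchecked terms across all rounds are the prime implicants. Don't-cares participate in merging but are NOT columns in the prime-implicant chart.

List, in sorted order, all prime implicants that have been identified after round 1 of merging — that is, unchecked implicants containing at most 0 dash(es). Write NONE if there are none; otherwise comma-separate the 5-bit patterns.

01111

[col 0] 00000*, 00100*, 00110*, 01100*, 01111, 11000*, 11001*, 11011*
[col 1] 0-100, 00-00, 001-0, 110-1, 1100-
Prime implicants: 0-100, 00-00, 001-0, 01111, 110-1, 1100-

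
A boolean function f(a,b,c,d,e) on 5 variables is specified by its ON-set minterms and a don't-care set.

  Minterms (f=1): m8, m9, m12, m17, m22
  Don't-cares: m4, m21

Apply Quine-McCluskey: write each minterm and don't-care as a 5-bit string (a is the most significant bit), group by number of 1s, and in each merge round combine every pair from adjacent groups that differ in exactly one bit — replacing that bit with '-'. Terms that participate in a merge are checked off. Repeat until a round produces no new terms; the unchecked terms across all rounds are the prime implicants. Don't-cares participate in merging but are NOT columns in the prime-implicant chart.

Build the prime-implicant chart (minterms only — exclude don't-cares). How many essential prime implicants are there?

[col 0] 00100*, 01000*, 01001*, 01100*, 10001*, 10101*, 10110
[col 1] 0-100, 01-00, 0100-, 10-01
Prime implicants: 0-100, 01-00, 0100-, 10-01, 10110
PI chart (minterm → PIs covering it):
  8 | 01-00,0100-
  9 | 0100-  (sole → essential)
  12 | 0-100,01-00
  17 | 10-01  (sole → essential)
  22 | 10110  (sole → essential)
Essential prime implicants: 0100-, 10-01, 10110

3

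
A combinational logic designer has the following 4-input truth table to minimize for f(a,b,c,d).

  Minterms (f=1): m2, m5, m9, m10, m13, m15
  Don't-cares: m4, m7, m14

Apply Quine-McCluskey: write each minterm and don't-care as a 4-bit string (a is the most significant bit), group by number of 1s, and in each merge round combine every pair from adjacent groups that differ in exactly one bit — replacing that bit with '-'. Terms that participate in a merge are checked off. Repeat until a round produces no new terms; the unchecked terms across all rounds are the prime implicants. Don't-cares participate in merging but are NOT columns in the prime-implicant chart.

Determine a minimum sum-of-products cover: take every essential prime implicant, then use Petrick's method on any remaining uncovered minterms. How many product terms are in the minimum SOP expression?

size-2^0 implicants → 0010(✓)  0100(✓)  0101(✓)  0111(✓)  1001(✓)  1010(✓)  1101(✓)  1110(✓)  1111(✓)
size-2^1 implicants → -010  -101(✓)  -111(✓)  01-1(✓)  010-  1-01  1-10  11-1(✓)  111-
size-2^2 implicants → -1-1
Unchecked terms (primes): -010, -1-1, 010-, 1-01, 1-10, 111-
Minterm coverage:
  m2 ⊆ -010 [E]
  m5 ⊆ -1-1,010-
  m9 ⊆ 1-01 [E]
  m10 ⊆ -010,1-10
  m13 ⊆ -1-1,1-01
  m15 ⊆ -1-1,111-
E = {-010, 1-01}
Petrick residual → -1-1
Cover = b'cd' + bd + ac'd  |cover|=3

3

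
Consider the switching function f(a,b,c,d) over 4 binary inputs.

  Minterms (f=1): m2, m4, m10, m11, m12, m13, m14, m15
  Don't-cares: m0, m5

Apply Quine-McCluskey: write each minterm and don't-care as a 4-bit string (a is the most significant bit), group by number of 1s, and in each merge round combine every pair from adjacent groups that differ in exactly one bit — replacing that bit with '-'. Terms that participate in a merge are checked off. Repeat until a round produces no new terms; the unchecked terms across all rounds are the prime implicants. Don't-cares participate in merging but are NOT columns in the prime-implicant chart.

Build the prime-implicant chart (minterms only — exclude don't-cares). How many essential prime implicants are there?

1

size-2^0 implicants → 0000(✓)  0010(✓)  0100(✓)  0101(✓)  1010(✓)  1011(✓)  1100(✓)  1101(✓)  1110(✓)  1111(✓)
size-2^1 implicants → -010  -100(✓)  -101(✓)  0-00  00-0  010-(✓)  1-10(✓)  1-11(✓)  101-(✓)  11-0(✓)  11-1(✓)  110-(✓)  111-(✓)
size-2^2 implicants → -10-  1-1-  11--
Unchecked terms (primes): -010, -10-, 0-00, 00-0, 1-1-, 11--
Minterm coverage:
  m2 ⊆ -010,00-0
  m4 ⊆ -10-,0-00
  m10 ⊆ -010,1-1-
  m11 ⊆ 1-1- [E]
  m12 ⊆ -10-,11--
  m13 ⊆ -10-,11--
  m14 ⊆ 1-1-,11--
  m15 ⊆ 1-1-,11--
E = {1-1-}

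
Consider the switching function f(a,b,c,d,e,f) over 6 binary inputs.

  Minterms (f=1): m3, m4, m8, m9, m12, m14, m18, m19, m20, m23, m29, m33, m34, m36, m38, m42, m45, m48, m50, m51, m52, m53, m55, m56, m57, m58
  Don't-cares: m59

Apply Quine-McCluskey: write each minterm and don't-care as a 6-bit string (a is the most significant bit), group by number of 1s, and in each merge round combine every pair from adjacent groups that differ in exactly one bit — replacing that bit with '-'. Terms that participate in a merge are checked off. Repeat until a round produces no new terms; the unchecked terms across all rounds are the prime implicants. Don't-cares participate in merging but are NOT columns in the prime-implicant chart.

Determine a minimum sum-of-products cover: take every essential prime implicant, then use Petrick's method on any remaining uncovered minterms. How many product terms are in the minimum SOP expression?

14

Round 0: 000011✓ 000100✓ 001000✓ 001001✓ 001100✓ 001110✓ 010010✓ 010011✓ 010100✓ 010111✓ 011101 100001 100010✓ 100100✓ 100110✓ 101010✓ 101101 110000✓ 110010✓ 110011✓ 110100✓ 110101✓ 110111✓ 111000✓ 111001✓ 111010✓ 111011✓
Round 1: -00100✓ -10010✓ -10011✓ -10100✓ -10111✓ 0-0011 0-0100✓ 00-100 001-00 00100- 0011-0 010-11✓ 01001-✓ 1-0010✓ 1-0100✓ 1-1010✓ 10-010✓ 100-10 1001-0 11-000✓ 11-010✓ 11-011✓ 110-00 110-11✓ 1100-0✓ 11001-✓ 1101-1 11010- 1110-0✓ 1110-1✓ 11100-✓ 11101-✓
Round 2: --0100 -10-11 -1001- 1--010 11-0-0 11-01- 1110--
PIs = {--0100, -10-11, -1001-, 0-0011, 00-100, 001-00, 00100-, 0011-0, 011101, 1--010, 100-10, 100001, 1001-0, 101101, 11-0-0, 11-01-, 110-00, 1101-1, 11010-, 1110--}
Coverage chart:
  m3: 0-0011 ←essential
  m4: --0100,00-100
  m8: 001-00,00100-
  m9: 00100- ←essential
  m12: 00-100,001-00,0011-0
  m14: 0011-0 ←essential
  m18: -1001- ←essential
  m19: -10-11,-1001-,0-0011
  m20: --0100 ←essential
  m23: -10-11 ←essential
  m29: 011101 ←essential
  m33: 100001 ←essential
  m34: 1--010,100-10
  m36: --0100,1001-0
  m38: 100-10,1001-0
  m42: 1--010 ←essential
  m45: 101101 ←essential
  m48: 11-0-0,110-00
  m50: -1001-,1--010,11-0-0,11-01-
  m51: -10-11,-1001-,11-01-
  m52: --0100,110-00,11010-
  m53: 1101-1,11010-
  m55: -10-11,1101-1
  m56: 11-0-0,1110--
  m57: 1110-- ←essential
  m58: 1--010,11-0-0,11-01-,1110--
Essential: --0100, -10-11, -1001-, 0-0011, 00100-, 0011-0, 011101, 1--010, 100001, 101101, 1110--
Petrick residual → 100-10, 11-0-0, 1101-1
Min cover (14 terms): c'de'f' + bc'ef + bc'd'e + a'c'd'ef + a'b'cd'e' + a'b'cdf' + a'bcde'f + ad'ef' + ab'c'ef' + ab'c'd'e'f + ab'cde'f + abd'f' + abc'df + abcd'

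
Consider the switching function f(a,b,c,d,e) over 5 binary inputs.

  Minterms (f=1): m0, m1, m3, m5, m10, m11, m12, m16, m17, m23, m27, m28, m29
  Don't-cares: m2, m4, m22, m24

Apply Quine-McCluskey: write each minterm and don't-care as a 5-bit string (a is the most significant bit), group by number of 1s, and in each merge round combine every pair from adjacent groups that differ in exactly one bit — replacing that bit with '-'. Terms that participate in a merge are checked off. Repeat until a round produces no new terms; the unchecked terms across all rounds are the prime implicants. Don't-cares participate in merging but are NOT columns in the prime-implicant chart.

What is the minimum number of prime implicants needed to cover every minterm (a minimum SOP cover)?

Round 0: 00000✓ 00001✓ 00010✓ 00011✓ 00100✓ 00101✓ 01010✓ 01011✓ 01100✓ 10000✓ 10001✓ 10110✓ 10111✓ 11000✓ 11011✓ 11100✓ 11101✓
Round 1: -0000✓ -0001✓ -1011 -1100 0-010✓ 0-011✓ 0-100 00-00✓ 00-01✓ 000-0✓ 000-1✓ 0000-✓ 0001-✓ 0010-✓ 0101-✓ 1-000 1000-✓ 1011- 11-00 1110-
Round 2: -000- 0-01- 00-0- 000--
PIs = {-000-, -1011, -1100, 0-01-, 0-100, 00-0-, 000--, 1-000, 1011-, 11-00, 1110-}
Coverage chart:
  m0: -000-,00-0-,000--
  m1: -000-,00-0-,000--
  m3: 0-01-,000--
  m5: 00-0- ←essential
  m10: 0-01- ←essential
  m11: -1011,0-01-
  m12: -1100,0-100
  m16: -000-,1-000
  m17: -000- ←essential
  m23: 1011- ←essential
  m27: -1011 ←essential
  m28: -1100,11-00,1110-
  m29: 1110- ←essential
Essential: -000-, -1011, 0-01-, 00-0-, 1011-, 1110-
Petrick residual → -1100
Min cover (7 terms): b'c'd' + bc'de + bcd'e' + a'c'd + a'b'd' + ab'cd + abcd'

7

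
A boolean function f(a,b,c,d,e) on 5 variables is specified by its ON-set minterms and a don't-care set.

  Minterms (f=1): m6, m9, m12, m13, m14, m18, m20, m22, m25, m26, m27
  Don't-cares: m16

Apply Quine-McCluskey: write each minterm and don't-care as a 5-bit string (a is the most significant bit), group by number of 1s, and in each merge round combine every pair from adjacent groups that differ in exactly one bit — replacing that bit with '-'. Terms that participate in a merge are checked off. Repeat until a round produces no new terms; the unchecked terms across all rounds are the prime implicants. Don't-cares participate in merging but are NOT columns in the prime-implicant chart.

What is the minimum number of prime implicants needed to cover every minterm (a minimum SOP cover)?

size-2^0 implicants → 00110(✓)  01001(✓)  01100(✓)  01101(✓)  01110(✓)  10000(✓)  10010(✓)  10100(✓)  10110(✓)  11001(✓)  11010(✓)  11011(✓)
size-2^1 implicants → -0110  -1001  0-110  01-01  011-0  0110-  1-010  10-00(✓)  10-10(✓)  100-0(✓)  101-0(✓)  110-1  1101-
size-2^2 implicants → 10--0
Unchecked terms (primes): -0110, -1001, 0-110, 01-01, 011-0, 0110-, 1-010, 10--0, 110-1, 1101-
Minterm coverage:
  m6 ⊆ -0110,0-110
  m9 ⊆ -1001,01-01
  m12 ⊆ 011-0,0110-
  m13 ⊆ 01-01,0110-
  m14 ⊆ 0-110,011-0
  m18 ⊆ 1-010,10--0
  m20 ⊆ 10--0 [E]
  m22 ⊆ -0110,10--0
  m25 ⊆ -1001,110-1
  m26 ⊆ 1-010,1101-
  m27 ⊆ 110-1,1101-
E = {10--0}
Petrick residual → -1001, 0-110, 0110-, 1101-
Cover = bc'd'e + a'cde' + a'bcd' + ab'e' + abc'd  |cover|=5

5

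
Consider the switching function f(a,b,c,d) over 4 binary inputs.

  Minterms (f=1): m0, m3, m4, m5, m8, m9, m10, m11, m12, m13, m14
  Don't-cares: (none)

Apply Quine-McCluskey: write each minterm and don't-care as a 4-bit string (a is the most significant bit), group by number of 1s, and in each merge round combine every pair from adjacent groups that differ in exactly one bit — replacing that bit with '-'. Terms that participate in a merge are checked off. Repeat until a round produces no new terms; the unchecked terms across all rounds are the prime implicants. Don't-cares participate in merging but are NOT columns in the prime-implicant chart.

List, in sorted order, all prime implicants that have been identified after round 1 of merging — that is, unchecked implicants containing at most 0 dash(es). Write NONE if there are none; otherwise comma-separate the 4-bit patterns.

NONE

Round 0: 0000✓ 0011✓ 0100✓ 0101✓ 1000✓ 1001✓ 1010✓ 1011✓ 1100✓ 1101✓ 1110✓
Round 1: -000✓ -011 -100✓ -101✓ 0-00✓ 010-✓ 1-00✓ 1-01✓ 1-10✓ 10-0✓ 10-1✓ 100-✓ 101-✓ 11-0✓ 110-✓
Round 2: --00 -10- 1--0 1-0- 10--
PIs = {--00, -011, -10-, 1--0, 1-0-, 10--}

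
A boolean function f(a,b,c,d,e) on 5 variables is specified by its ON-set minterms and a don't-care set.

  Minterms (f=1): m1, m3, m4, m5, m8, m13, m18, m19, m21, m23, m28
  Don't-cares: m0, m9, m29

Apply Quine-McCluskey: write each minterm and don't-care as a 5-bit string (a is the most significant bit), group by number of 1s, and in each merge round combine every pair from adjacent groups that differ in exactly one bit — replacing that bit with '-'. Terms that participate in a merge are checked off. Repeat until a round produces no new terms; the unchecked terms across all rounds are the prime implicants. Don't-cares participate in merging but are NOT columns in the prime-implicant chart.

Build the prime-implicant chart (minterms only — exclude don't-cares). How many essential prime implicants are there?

4

[col 0] 00000*, 00001*, 00011*, 00100*, 00101*, 01000*, 01001*, 01101*, 10010*, 10011*, 10101*, 10111*, 11100*, 11101*
[col 1] -0011, -0101*, -1101*, 0-000*, 0-001*, 0-101*, 00-00*, 00-01*, 000-1, 0000-*, 0010-*, 01-01*, 0100-*, 1-101*, 10-11, 1001-, 101-1, 1110-
[col 2] --101, 0--01, 0-00-, 00-0-
Prime implicants: --101, -0011, 0--01, 0-00-, 00-0-, 000-1, 10-11, 1001-, 101-1, 1110-
PI chart (minterm → PIs covering it):
  1 | 0--01,0-00-,00-0-,000-1
  3 | -0011,000-1
  4 | 00-0-  (sole → essential)
  5 | --101,0--01,00-0-
  8 | 0-00-  (sole → essential)
  13 | --101,0--01
  18 | 1001-  (sole → essential)
  19 | -0011,10-11,1001-
  21 | --101,101-1
  23 | 10-11,101-1
  28 | 1110-  (sole → essential)
Essential prime implicants: 0-00-, 00-0-, 1001-, 1110-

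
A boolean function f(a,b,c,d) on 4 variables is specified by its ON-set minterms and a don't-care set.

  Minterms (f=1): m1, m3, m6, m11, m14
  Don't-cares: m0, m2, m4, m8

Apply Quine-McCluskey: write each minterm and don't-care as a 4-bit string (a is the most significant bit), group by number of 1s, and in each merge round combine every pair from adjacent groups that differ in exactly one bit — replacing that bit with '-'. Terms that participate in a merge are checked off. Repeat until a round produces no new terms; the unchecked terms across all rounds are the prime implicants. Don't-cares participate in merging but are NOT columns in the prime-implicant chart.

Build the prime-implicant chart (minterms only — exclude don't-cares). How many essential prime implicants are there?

3

size-2^0 implicants → 0000(✓)  0001(✓)  0010(✓)  0011(✓)  0100(✓)  0110(✓)  1000(✓)  1011(✓)  1110(✓)
size-2^1 implicants → -000  -011  -110  0-00(✓)  0-10(✓)  00-0(✓)  00-1(✓)  000-(✓)  001-(✓)  01-0(✓)
size-2^2 implicants → 0--0  00--
Unchecked terms (primes): -000, -011, -110, 0--0, 00--
Minterm coverage:
  m1 ⊆ 00-- [E]
  m3 ⊆ -011,00--
  m6 ⊆ -110,0--0
  m11 ⊆ -011 [E]
  m14 ⊆ -110 [E]
E = {-011, -110, 00--}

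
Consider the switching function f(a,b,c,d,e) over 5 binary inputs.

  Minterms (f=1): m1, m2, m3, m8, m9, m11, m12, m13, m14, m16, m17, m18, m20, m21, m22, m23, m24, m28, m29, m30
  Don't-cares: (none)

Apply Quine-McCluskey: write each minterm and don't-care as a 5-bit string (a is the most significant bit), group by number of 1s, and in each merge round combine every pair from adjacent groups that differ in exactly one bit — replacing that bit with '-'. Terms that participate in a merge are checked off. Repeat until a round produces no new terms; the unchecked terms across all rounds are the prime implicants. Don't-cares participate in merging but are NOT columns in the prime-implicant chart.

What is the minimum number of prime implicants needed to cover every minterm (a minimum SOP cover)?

7

size-2^0 implicants → 00001(✓)  00010(✓)  00011(✓)  01000(✓)  01001(✓)  01011(✓)  01100(✓)  01101(✓)  01110(✓)  10000(✓)  10001(✓)  10010(✓)  10100(✓)  10101(✓)  10110(✓)  10111(✓)  11000(✓)  11100(✓)  11101(✓)  11110(✓)
size-2^1 implicants → -0001  -0010  -1000(✓)  -1100(✓)  -1101(✓)  -1110(✓)  0-001(✓)  0-011(✓)  000-1(✓)  0001-  01-00(✓)  01-01(✓)  010-1(✓)  0100-(✓)  011-0(✓)  0110-(✓)  1-000(✓)  1-100(✓)  1-101(✓)  1-110(✓)  10-00(✓)  10-01(✓)  10-10(✓)  100-0(✓)  1000-(✓)  101-0(✓)  101-1(✓)  1010-(✓)  1011-(✓)  11-00(✓)  111-0(✓)  1110-(✓)
size-2^2 implicants → -1-00  -11-0  -110-  0-0-1  01-0-  1--00  1-1-0  1-10-  10--0  10-0-  101--
Unchecked terms (primes): -0001, -0010, -1-00, -11-0, -110-, 0-0-1, 0001-, 01-0-, 1--00, 1-1-0, 1-10-, 10--0, 10-0-, 101--
Minterm coverage:
  m1 ⊆ -0001,0-0-1
  m2 ⊆ -0010,0001-
  m3 ⊆ 0-0-1,0001-
  m8 ⊆ -1-00,01-0-
  m9 ⊆ 0-0-1,01-0-
  m11 ⊆ 0-0-1 [E]
  m12 ⊆ -1-00,-11-0,-110-,01-0-
  m13 ⊆ -110-,01-0-
  m14 ⊆ -11-0 [E]
  m16 ⊆ 1--00,10--0,10-0-
  m17 ⊆ -0001,10-0-
  m18 ⊆ -0010,10--0
  m20 ⊆ 1--00,1-1-0,1-10-,10--0,10-0-,101--
  m21 ⊆ 1-10-,10-0-,101--
  m22 ⊆ 1-1-0,10--0,101--
  m23 ⊆ 101-- [E]
  m24 ⊆ -1-00,1--00
  m28 ⊆ -1-00,-11-0,-110-,1--00,1-1-0,1-10-
  m29 ⊆ -110-,1-10-
  m30 ⊆ -11-0,1-1-0
E = {-11-0, 0-0-1, 101--}
Petrick residual → -0010, -1-00, -110-, 10-0-
Cover = b'c'de' + bd'e' + bce' + bcd' + a'c'e + ab'd' + ab'c  |cover|=7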